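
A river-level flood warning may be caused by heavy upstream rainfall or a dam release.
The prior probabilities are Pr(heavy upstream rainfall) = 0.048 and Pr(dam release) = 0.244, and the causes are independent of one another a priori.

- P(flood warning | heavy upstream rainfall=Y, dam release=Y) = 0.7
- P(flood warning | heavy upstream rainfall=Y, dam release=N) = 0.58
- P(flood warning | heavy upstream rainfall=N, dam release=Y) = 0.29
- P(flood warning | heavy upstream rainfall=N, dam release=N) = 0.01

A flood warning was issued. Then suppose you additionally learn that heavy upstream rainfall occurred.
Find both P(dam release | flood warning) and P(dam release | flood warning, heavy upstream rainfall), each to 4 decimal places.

P(dam release | flood warning) ≈ 0.7279; P(dam release | flood warning, heavy upstream rainfall) ≈ 0.2803

Enumerate the 4 (heavy upstream rainfall, dam release) configurations and weight by the priors:
  P(flood warning) = 0.01×0.952×0.756 + 0.29×0.952×0.244 + 0.58×0.048×0.756 + 0.7×0.048×0.244
        = 0.007197 + 0.067364 + 0.021047 + 0.008198 = 0.103806
The terms with dam release present sum to 0.075562, so
  P(dam release | flood warning) = 0.075562 / 0.103806 ≈ 0.7279

Now condition on the additional information:
P(flood warning | heavy upstream rainfall) = 0.58*0.756 + 0.7*0.244 = 0.438480 + 0.170800 = 0.609280
The dam release-present share is 0.7*0.244 = 0.170800.
Hence the posterior is 0.170800/0.609280 ≈ 0.2803.
Conditioning on heavy upstream rainfall lowers the posterior on dam release: the classic explaining-away effect in a common-effect structure.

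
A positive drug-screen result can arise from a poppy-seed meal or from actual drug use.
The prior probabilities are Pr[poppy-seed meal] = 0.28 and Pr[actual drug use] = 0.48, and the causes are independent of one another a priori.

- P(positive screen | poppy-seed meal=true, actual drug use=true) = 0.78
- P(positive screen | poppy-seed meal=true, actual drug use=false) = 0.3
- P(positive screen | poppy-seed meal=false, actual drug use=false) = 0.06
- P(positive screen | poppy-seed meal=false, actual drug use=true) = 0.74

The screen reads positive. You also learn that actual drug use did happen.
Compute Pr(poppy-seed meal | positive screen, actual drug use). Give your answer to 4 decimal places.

Pr(poppy-seed meal | positive screen, actual drug use) ≈ 0.2907

Enumerate both values of poppy-seed meal and weight by the priors:
  P(positive screen | actual drug use) = 0.74*0.72 + 0.78*0.28
        = 0.532800 + 0.218400 = 0.751200
Configurations with poppy-seed meal contribute 0.218400, so
  P(poppy-seed meal | positive screen, actual drug use) = 0.218400 / 0.751200 ≈ 0.2907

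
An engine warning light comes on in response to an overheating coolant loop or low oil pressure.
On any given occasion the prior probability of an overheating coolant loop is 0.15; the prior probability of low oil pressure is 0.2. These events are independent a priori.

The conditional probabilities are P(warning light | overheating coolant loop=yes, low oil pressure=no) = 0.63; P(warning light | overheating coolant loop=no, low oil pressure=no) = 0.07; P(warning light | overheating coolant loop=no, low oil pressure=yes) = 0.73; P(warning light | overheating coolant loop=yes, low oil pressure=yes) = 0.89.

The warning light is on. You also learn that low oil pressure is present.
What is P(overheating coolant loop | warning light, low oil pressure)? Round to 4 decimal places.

P(overheating coolant loop | warning light, low oil pressure) ≈ 0.1771

For the numerator, keep only overheating coolant loop=true terms: 0.89×0.15 = 0.133500
The normalizing constant is 0.73×0.85 + 0.89×0.15 = 0.754000
P(overheating coolant loop | warning light, low oil pressure) = 0.133500/0.754000 ≈ 0.1771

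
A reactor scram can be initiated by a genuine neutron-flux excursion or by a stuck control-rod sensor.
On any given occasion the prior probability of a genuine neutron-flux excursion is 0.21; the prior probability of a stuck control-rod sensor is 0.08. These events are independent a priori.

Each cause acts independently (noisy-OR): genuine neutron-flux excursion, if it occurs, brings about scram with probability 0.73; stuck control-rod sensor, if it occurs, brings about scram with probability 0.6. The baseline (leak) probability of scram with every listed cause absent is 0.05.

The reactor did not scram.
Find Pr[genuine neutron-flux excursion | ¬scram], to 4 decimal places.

Under noisy-OR, P(scram | causes) = 1 − (1−0.05)·∏(1−qᵢ) over the active causes.
Numerator (weight on configurations with genuine neutron-flux excursion): 0.049556 + 0.001724 = 0.051280
Normalizer over all consistent configurations: 0.95·0.79·0.92 + 0.38·0.79·0.08 + 0.2565·0.21·0.92 + 0.1026·0.21·0.08 = 0.765756
P(genuine neutron-flux excursion | ¬scram) = 0.051280/0.765756 ≈ 0.0670

Pr[genuine neutron-flux excursion | ¬scram] ≈ 0.0670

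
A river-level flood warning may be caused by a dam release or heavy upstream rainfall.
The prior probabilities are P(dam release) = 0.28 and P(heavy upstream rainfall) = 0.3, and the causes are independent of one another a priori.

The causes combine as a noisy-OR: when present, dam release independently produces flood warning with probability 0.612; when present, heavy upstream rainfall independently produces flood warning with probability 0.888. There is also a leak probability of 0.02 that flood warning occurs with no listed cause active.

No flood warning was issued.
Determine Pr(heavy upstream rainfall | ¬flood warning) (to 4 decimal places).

Pr(heavy upstream rainfall | ¬flood warning) ≈ 0.0458

Under noisy-OR, P(flood warning | causes) = 1 − (1−0.02)·∏(1−qᵢ) over the active causes.
P(¬flood warning) = 0.98·0.72·0.7 + 0.10976·0.72·0.3 + 0.38024·0.28·0.7 + 0.042587·0.28·0.3 = 0.493920 + 0.023708 + 0.074527 + 0.003577 = 0.595732
Restricting to configurations with heavy upstream rainfall present: 0.023708 + 0.003577 = 0.027285.
So P(heavy upstream rainfall | ¬flood warning) = 0.027285/0.595732 ≈ 0.0458.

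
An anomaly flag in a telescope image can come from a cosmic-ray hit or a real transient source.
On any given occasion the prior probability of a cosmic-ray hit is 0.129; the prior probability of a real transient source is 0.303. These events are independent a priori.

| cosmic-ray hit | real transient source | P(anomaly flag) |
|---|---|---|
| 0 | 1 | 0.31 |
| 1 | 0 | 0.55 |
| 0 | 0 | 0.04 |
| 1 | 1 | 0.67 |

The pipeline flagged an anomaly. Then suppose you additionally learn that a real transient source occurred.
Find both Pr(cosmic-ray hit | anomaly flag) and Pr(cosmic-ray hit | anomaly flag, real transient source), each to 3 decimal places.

Pr(cosmic-ray hit | anomaly flag) ≈ 0.416; Pr(cosmic-ray hit | anomaly flag, real transient source) ≈ 0.242

By total probability over the 4 (cosmic-ray hit, real transient source) configurations:
  P(anomaly flag) = 0.04·0.871·0.697 + 0.31·0.871·0.303 + 0.55·0.129·0.697 + 0.67·0.129·0.303
        = 0.024283 + 0.081813 + 0.049452 + 0.026188 = 0.181736
Keeping only the cosmic-ray hit-present terms gives 0.075640, so
  P(cosmic-ray hit | anomaly flag) = 0.075640 / 0.181736 ≈ 0.416

Now condition on the additional information:
P(anomaly flag | real transient source) = 0.31·0.871 + 0.67·0.129 = 0.270010 + 0.086430 = 0.356440
The cosmic-ray hit-present share is 0.67·0.129 = 0.086430.
So P(cosmic-ray hit | anomaly flag, real transient source) = 0.086430/0.356440 ≈ 0.242.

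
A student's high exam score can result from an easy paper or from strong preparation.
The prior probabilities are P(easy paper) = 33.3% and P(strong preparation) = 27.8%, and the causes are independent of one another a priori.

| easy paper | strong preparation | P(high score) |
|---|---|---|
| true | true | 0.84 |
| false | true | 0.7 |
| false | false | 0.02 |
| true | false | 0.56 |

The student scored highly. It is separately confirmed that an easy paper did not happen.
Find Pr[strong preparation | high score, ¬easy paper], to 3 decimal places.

Pr[strong preparation | high score, ¬easy paper] ≈ 0.931

By total probability over both values of strong preparation:
  P(high score | ¬easy paper) = 0.02×0.722 + 0.7×0.278
        = 0.014440 + 0.194600 = 0.209040
Configurations with strong preparation contribute 0.194600, so
  P(strong preparation | high score, ¬easy paper) = 0.194600 / 0.209040 ≈ 0.931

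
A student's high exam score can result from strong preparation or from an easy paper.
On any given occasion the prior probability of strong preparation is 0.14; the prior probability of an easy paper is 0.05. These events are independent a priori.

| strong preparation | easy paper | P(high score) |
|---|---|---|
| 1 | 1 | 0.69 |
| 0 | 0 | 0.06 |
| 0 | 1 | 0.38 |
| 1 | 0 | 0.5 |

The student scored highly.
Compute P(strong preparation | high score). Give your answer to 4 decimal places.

P(strong preparation | high score) ≈ 0.5218

P(high score) = 0.06*0.86*0.95 + 0.38*0.86*0.05 + 0.5*0.14*0.95 + 0.69*0.14*0.05 = 0.049020 + 0.016340 + 0.066500 + 0.004830 = 0.136690
Of this, 0.071330 comes from 0.066500 + 0.004830 (the strong preparation=true cases).
P(strong preparation | high score) = 0.071330 / 0.136690 ≈ 0.5218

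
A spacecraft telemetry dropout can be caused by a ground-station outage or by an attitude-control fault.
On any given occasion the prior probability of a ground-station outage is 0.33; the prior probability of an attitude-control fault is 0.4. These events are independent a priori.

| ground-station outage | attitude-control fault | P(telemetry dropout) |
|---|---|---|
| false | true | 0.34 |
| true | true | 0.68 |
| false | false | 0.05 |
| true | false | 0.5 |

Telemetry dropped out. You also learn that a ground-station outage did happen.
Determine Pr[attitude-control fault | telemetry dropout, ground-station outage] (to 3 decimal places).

Numerator (weight on configurations with attitude-control fault): 0.68·0.4 = 0.272000
Normalizer over all consistent configurations: 0.5·0.6 + 0.68·0.4 = 0.572000
P(attitude-control fault | telemetry dropout, ground-station outage) = 0.272000/0.572000 ≈ 0.476

Pr[attitude-control fault | telemetry dropout, ground-station outage] ≈ 0.476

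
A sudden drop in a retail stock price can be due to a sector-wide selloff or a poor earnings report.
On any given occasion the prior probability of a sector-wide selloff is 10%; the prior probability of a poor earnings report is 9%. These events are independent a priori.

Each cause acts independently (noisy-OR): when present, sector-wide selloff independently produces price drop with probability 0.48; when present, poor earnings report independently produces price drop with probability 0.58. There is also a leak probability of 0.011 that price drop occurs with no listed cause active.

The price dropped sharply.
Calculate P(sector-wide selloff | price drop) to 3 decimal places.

P(sector-wide selloff | price drop) ≈ 0.476

Under noisy-OR, P(price drop | causes) = 1 − (1−0.011)·∏(1−qᵢ) over the active causes.
Numerator (weight on configurations with sector-wide selloff): 0.044201 + 0.007056 = 0.051257
Denominator P(price drop): 0.011×0.9×0.91 + 0.58462×0.9×0.09 + 0.48572×0.1×0.91 + 0.784002×0.1×0.09 = 0.107620
Posterior = 0.051257 / 0.107620 ≈ 0.476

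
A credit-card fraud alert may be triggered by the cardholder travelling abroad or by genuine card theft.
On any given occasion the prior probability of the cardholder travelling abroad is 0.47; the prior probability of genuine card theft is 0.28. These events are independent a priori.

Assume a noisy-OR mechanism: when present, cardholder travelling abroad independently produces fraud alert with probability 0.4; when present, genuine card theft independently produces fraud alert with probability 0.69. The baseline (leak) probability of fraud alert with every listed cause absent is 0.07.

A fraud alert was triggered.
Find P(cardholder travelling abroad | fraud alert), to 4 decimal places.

Under noisy-OR, P(fraud alert | causes) = 1 − (1−0.07)·∏(1−qᵢ) over the active causes.
For the numerator, keep only cardholder travelling abroad=true terms: 0.149573 + 0.108836 = 0.258409
The normalizing constant is 0.07×0.53×0.72 + 0.7117×0.53×0.28 + 0.442×0.47×0.72 + 0.82702×0.47×0.28 = 0.390737
Posterior = 0.258409 / 0.390737 ≈ 0.6613

P(cardholder travelling abroad | fraud alert) ≈ 0.6613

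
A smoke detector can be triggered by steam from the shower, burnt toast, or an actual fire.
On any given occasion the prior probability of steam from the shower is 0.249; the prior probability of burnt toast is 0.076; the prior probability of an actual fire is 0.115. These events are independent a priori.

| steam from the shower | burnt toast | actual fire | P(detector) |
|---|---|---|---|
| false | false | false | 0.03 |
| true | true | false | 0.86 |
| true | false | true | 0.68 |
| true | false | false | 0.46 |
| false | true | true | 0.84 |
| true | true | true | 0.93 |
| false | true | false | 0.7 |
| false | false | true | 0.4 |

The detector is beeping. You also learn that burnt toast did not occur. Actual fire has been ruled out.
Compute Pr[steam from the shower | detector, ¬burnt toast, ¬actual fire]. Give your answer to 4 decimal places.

Pr[steam from the shower | detector, ¬burnt toast, ¬actual fire] ≈ 0.8356

For the numerator, keep only steam from the shower=true terms: 0.46·0.249 = 0.114540
Normalizer over all consistent configurations: 0.03·0.751 + 0.46·0.249 = 0.137070
P(steam from the shower | detector, ¬burnt toast, ¬actual fire) = 0.114540/0.137070 ≈ 0.8356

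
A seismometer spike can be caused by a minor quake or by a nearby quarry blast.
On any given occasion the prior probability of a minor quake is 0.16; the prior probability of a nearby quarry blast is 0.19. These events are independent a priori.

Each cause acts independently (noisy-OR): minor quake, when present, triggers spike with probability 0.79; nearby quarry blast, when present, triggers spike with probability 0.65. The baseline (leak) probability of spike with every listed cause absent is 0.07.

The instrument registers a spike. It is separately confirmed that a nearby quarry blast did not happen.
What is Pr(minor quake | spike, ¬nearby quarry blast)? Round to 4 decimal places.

Pr(minor quake | spike, ¬nearby quarry blast) ≈ 0.6865

Under noisy-OR, P(spike | causes) = 1 − (1−0.07)·∏(1−qᵢ) over the active causes.
Weight on minor quake=true, given the evidence: 0.8047*0.16 = 0.128752
The normalizing constant is 0.07*0.84 + 0.8047*0.16 = 0.187552
P(minor quake | spike, ¬nearby quarry blast) = 0.128752/0.187552 ≈ 0.6865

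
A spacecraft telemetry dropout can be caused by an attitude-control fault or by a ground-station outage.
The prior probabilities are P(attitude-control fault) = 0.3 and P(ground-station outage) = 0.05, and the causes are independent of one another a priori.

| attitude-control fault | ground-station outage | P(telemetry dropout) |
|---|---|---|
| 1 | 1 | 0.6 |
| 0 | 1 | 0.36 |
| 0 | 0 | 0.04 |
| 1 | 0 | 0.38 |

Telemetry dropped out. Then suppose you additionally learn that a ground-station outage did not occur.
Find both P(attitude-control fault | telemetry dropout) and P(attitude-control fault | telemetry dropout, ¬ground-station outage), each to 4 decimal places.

P(attitude-control fault | telemetry dropout) ≈ 0.7495; P(attitude-control fault | telemetry dropout, ¬ground-station outage) ≈ 0.8028

P(telemetry dropout) = 0.04×0.7×0.95 + 0.36×0.7×0.05 + 0.38×0.3×0.95 + 0.6×0.3×0.05 = 0.026600 + 0.012600 + 0.108300 + 0.009000 = 0.156500
Of this, 0.117300 comes from 0.108300 + 0.009000 (the attitude-control fault=true cases).
So P(attitude-control fault | telemetry dropout) = 0.117300/0.156500 ≈ 0.7495.

Now also conditioning on ground-station outage≠true:
Numerator (weight on configurations with attitude-control fault): 0.38*0.3 = 0.114000
Normalizer over all consistent configurations: 0.04*0.7 + 0.38*0.3 = 0.142000
Posterior = 0.114000 / 0.142000 ≈ 0.8028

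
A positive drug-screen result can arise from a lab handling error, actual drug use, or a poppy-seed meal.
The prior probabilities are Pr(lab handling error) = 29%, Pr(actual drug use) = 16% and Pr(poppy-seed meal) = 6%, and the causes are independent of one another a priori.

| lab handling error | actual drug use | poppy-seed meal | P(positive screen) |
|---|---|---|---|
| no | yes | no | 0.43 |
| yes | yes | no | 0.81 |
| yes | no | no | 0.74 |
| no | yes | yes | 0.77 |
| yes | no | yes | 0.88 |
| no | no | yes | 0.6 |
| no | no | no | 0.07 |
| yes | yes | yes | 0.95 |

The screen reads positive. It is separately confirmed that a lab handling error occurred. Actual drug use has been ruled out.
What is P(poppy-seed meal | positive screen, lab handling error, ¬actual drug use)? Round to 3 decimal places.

By total probability over both values of poppy-seed meal:
  P(positive screen | lab handling error, ¬actual drug use) = 0.74*0.94 + 0.88*0.06
        = 0.695600 + 0.052800 = 0.748400
Configurations with poppy-seed meal contribute 0.052800, so
  P(poppy-seed meal | positive screen, lab handling error, ¬actual drug use) = 0.052800 / 0.748400 ≈ 0.071

P(poppy-seed meal | positive screen, lab handling error, ¬actual drug use) ≈ 0.071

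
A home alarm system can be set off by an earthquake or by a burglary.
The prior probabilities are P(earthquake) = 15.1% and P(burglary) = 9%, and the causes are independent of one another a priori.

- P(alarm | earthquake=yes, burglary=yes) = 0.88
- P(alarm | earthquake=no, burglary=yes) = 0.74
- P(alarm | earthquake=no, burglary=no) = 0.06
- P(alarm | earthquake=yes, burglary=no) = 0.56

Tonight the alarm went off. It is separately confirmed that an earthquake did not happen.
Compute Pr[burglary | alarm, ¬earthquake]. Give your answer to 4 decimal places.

Pr[burglary | alarm, ¬earthquake] ≈ 0.5495

By total probability over both values of burglary:
  P(alarm | ¬earthquake) = 0.06·0.91 + 0.74·0.09
        = 0.054600 + 0.066600 = 0.121200
The terms with burglary present sum to 0.066600, so
  P(burglary | alarm, ¬earthquake) = 0.066600 / 0.121200 ≈ 0.5495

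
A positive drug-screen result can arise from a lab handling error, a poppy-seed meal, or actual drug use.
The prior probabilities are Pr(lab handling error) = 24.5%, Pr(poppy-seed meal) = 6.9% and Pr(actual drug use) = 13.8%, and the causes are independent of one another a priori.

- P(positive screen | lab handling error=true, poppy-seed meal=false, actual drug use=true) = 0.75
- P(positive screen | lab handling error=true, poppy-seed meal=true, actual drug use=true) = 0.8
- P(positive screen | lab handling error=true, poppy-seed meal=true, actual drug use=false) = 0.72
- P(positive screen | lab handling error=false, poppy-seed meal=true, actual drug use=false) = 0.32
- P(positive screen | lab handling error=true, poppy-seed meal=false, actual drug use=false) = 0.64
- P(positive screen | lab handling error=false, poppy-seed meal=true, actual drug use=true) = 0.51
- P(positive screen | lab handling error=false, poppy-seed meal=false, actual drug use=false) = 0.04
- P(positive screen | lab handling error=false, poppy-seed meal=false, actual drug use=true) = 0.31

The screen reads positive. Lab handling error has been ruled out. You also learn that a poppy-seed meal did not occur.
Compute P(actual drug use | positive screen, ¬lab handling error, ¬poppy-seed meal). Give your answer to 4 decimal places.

Enumerate both values of actual drug use and weight by the priors:
  P(positive screen | ¬lab handling error, ¬poppy-seed meal) = 0.04·0.862 + 0.31·0.138
        = 0.034480 + 0.042780 = 0.077260
Keeping only the actual drug use-present terms gives 0.042780, so
  P(actual drug use | positive screen, ¬lab handling error, ¬poppy-seed meal) = 0.042780 / 0.077260 ≈ 0.5537

P(actual drug use | positive screen, ¬lab handling error, ¬poppy-seed meal) ≈ 0.5537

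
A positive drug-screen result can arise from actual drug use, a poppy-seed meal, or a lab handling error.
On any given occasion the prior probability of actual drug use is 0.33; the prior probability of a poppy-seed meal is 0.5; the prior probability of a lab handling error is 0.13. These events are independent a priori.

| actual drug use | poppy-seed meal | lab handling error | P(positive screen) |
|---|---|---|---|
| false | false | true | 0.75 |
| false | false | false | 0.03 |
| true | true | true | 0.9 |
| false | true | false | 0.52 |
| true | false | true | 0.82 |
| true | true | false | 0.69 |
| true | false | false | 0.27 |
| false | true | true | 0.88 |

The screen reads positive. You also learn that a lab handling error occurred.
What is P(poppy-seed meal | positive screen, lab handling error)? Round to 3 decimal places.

Weight on poppy-seed meal=true, given the evidence: 0.294800 + 0.148500 = 0.443300
Denominator P(positive screen | lab handling error): 0.75·0.67·0.5 + 0.88·0.67·0.5 + 0.82·0.33·0.5 + 0.9·0.33·0.5 = 0.829850
P(poppy-seed meal | positive screen, lab handling error) = 0.443300/0.829850 ≈ 0.534

P(poppy-seed meal | positive screen, lab handling error) ≈ 0.534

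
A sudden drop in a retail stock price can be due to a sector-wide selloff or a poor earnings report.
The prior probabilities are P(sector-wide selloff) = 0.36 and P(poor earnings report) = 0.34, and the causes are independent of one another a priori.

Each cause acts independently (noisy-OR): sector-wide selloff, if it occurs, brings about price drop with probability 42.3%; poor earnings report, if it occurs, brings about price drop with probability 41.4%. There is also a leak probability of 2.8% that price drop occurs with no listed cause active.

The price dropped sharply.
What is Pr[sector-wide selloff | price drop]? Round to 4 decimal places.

Under noisy-OR, P(price drop | causes) = 1 − (1−0.028)·∏(1−qᵢ) over the active causes.
P(price drop) = 0.028×0.64×0.66 + 0.430408×0.64×0.34 + 0.439156×0.36×0.66 + 0.671345×0.36×0.34 = 0.011827 + 0.093657 + 0.104343 + 0.082173 = 0.292000
Of this, 0.186516 comes from 0.104343 + 0.082173 (the sector-wide selloff=true cases).
P(sector-wide selloff | price drop) = 0.186516 / 0.292000 ≈ 0.6388

Pr[sector-wide selloff | price drop] ≈ 0.6388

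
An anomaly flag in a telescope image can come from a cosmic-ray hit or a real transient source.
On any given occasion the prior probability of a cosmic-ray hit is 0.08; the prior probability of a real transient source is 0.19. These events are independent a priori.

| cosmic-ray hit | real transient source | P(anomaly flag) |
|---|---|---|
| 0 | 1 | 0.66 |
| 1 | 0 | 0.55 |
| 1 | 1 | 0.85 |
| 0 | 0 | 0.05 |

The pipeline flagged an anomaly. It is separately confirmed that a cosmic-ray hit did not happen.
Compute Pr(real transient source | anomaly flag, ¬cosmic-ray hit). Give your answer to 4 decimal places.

Pr(real transient source | anomaly flag, ¬cosmic-ray hit) ≈ 0.7559

Numerator (weight on configurations with real transient source): 0.66·0.19 = 0.125400
Normalizer over all consistent configurations: 0.05·0.81 + 0.66·0.19 = 0.165900
P(real transient source | anomaly flag, ¬cosmic-ray hit) = 0.125400/0.165900 ≈ 0.7559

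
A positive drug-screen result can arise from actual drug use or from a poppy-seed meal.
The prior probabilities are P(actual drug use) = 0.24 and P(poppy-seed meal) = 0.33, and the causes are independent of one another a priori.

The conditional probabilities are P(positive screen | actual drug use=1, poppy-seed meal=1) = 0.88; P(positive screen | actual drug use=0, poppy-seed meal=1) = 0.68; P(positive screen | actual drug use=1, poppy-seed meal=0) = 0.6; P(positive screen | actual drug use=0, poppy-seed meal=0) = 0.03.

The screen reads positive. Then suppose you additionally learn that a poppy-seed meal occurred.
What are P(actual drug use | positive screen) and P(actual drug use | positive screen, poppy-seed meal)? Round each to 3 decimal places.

Enumerate the 4 (actual drug use, poppy-seed meal) configurations and weight by the priors:
  P(positive screen) = 0.03×0.76×0.67 + 0.68×0.76×0.33 + 0.6×0.24×0.67 + 0.88×0.24×0.33
        = 0.015276 + 0.170544 + 0.096480 + 0.069696 = 0.351996
The terms with actual drug use present sum to 0.166176, so
  P(actual drug use | positive screen) = 0.166176 / 0.351996 ≈ 0.472

With the extra evidence:
P(positive screen | poppy-seed meal) = 0.68*0.76 + 0.88*0.24 = 0.516800 + 0.211200 = 0.728000
Restricting to configurations with actual drug use present: 0.88*0.24 = 0.211200.
So P(actual drug use | positive screen, poppy-seed meal) = 0.211200/0.728000 ≈ 0.290.
— poppy-seed meal explains away the evidence for actual drug use.

P(actual drug use | positive screen) ≈ 0.472; P(actual drug use | positive screen, poppy-seed meal) ≈ 0.290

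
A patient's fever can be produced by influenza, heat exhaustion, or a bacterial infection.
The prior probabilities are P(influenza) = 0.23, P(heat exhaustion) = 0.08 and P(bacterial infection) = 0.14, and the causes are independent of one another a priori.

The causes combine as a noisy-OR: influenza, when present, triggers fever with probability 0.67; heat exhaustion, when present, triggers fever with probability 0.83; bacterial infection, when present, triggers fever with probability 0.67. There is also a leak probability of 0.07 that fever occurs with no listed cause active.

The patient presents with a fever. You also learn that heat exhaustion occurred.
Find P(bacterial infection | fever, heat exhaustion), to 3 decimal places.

P(bacterial infection | fever, heat exhaustion) ≈ 0.152

Under noisy-OR, P(fever | causes) = 1 − (1−0.07)·∏(1−qᵢ) over the active causes.
P(fever | heat exhaustion) = 0.8419×0.77×0.86 + 0.947827×0.77×0.14 + 0.947827×0.23×0.86 + 0.982783×0.23×0.14 = 0.557506 + 0.102176 + 0.187480 + 0.031646 = 0.878808
Restricting to configurations with bacterial infection present: 0.102176 + 0.031646 = 0.133822.
Hence the posterior is 0.133822/0.878808 ≈ 0.152.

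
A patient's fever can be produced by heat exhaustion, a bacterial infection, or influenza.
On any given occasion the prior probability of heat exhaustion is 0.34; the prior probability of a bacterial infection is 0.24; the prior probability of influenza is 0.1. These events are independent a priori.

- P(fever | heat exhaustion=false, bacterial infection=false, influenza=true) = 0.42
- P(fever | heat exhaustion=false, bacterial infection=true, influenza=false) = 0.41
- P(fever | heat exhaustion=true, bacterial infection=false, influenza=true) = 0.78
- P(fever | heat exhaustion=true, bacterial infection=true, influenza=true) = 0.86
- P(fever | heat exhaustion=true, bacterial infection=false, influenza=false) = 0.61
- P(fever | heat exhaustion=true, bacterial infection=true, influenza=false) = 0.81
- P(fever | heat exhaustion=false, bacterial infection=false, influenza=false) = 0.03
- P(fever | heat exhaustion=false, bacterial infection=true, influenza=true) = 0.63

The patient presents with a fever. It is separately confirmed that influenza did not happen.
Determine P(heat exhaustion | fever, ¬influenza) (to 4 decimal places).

P(heat exhaustion | fever, ¬influenza) ≈ 0.7366

P(fever | ¬influenza) = 0.03×0.66×0.76 + 0.41×0.66×0.24 + 0.61×0.34×0.76 + 0.81×0.34×0.24 = 0.015048 + 0.064944 + 0.157624 + 0.066096 = 0.303712
Of this, 0.223720 comes from 0.157624 + 0.066096 (the heat exhaustion=true cases).
P(heat exhaustion | fever, ¬influenza) = 0.223720 / 0.303712 ≈ 0.7366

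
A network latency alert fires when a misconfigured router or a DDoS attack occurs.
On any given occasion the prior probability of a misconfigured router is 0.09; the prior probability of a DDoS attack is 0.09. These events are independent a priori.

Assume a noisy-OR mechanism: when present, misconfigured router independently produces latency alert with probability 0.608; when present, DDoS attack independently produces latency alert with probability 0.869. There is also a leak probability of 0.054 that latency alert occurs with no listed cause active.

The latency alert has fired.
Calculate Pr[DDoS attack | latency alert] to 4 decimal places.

Under noisy-OR, P(latency alert | causes) = 1 − (1−0.054)·∏(1−qᵢ) over the active causes.
P(latency alert) = 0.054·0.91·0.91 + 0.876074·0.91·0.09 + 0.629168·0.09·0.91 + 0.951421·0.09·0.09 = 0.044717 + 0.071750 + 0.051529 + 0.007707 = 0.175703
Restricting to configurations with DDoS attack present: 0.071750 + 0.007707 = 0.079457.
Hence the posterior is 0.079457/0.175703 ≈ 0.4522.

Pr[DDoS attack | latency alert] ≈ 0.4522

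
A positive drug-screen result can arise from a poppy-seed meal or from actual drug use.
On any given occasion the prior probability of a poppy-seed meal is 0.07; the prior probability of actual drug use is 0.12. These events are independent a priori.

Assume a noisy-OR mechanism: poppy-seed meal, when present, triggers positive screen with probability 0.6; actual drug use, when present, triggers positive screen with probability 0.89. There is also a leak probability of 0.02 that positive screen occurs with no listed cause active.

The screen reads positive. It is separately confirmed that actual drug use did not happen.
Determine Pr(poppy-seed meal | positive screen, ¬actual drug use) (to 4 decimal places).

Under noisy-OR, P(positive screen | causes) = 1 − (1−0.02)·∏(1−qᵢ) over the active causes.
Weight on poppy-seed meal=true, given the evidence: 0.608*0.07 = 0.042560
The normalizing constant is 0.02*0.93 + 0.608*0.07 = 0.061160
P(poppy-seed meal | positive screen, ¬actual drug use) = 0.042560/0.061160 ≈ 0.6959

Pr(poppy-seed meal | positive screen, ¬actual drug use) ≈ 0.6959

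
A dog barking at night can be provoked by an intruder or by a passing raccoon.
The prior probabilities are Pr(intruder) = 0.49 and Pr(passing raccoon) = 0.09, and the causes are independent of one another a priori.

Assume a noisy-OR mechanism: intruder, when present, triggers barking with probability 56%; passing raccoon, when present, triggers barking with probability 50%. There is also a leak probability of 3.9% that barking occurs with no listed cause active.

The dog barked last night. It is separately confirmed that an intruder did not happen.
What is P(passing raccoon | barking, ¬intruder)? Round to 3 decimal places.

Under noisy-OR, P(barking | causes) = 1 − (1−0.039)·∏(1−qᵢ) over the active causes.
Sum P(barking|·) weighted by the priors over both values of passing raccoon:
  P(barking | ¬intruder) = 0.039×0.91 + 0.5195×0.09
        = 0.035490 + 0.046755 = 0.082245
The terms with passing raccoon present sum to 0.046755, so
  P(passing raccoon | barking, ¬intruder) = 0.046755 / 0.082245 ≈ 0.568

P(passing raccoon | barking, ¬intruder) ≈ 0.568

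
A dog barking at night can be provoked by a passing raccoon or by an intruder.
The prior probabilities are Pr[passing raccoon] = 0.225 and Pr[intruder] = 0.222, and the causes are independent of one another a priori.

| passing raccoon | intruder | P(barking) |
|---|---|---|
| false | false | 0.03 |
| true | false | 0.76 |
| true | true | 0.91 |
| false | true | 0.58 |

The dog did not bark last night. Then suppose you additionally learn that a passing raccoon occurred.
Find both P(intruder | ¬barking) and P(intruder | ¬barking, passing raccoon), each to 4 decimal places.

P(intruder | ¬barking) ≈ 0.1091; P(intruder | ¬barking, passing raccoon) ≈ 0.0967

Sum P(¬barking|·) weighted by the priors over the 4 (passing raccoon, intruder) configurations:
  P(¬barking) = 0.97×0.775×0.778 + 0.42×0.775×0.222 + 0.24×0.225×0.778 + 0.09×0.225×0.222
        = 0.584862 + 0.072261 + 0.042012 + 0.004496 = 0.703631
Keeping only the intruder-present terms gives 0.076757, so
  P(intruder | ¬barking) = 0.076757 / 0.703631 ≈ 0.1091

Now condition on the additional information:
P(¬barking | passing raccoon) = 0.24×0.778 + 0.09×0.222 = 0.186720 + 0.019980 = 0.206700
Of this, 0.019980 comes from 0.09×0.222 (the intruder=true cases).
So P(intruder | ¬barking, passing raccoon) = 0.019980/0.206700 ≈ 0.0967.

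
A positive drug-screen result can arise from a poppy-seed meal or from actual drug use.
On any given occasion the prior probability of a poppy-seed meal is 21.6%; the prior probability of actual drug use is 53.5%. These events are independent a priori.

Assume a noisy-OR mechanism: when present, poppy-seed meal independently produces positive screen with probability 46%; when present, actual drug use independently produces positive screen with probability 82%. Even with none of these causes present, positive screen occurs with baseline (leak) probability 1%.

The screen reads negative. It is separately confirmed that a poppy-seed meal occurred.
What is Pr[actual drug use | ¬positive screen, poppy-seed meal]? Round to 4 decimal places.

Pr[actual drug use | ¬positive screen, poppy-seed meal] ≈ 0.1716

Under noisy-OR, P(positive screen | causes) = 1 − (1−0.01)·∏(1−qᵢ) over the active causes.
Numerator (weight on configurations with actual drug use): 0.096228·0.535 = 0.051482
The normalizing constant is 0.5346·0.465 + 0.096228·0.535 = 0.300071
P(actual drug use | ¬positive screen, poppy-seed meal) = 0.051482/0.300071 ≈ 0.1716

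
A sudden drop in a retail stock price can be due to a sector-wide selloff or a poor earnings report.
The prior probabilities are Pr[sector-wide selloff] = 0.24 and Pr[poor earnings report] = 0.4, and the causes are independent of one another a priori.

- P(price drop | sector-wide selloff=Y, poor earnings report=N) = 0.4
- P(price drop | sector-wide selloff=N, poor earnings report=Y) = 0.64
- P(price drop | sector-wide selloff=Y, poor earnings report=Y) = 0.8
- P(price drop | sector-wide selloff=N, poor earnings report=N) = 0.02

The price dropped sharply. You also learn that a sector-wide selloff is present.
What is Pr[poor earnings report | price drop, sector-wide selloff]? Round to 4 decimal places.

P(price drop | sector-wide selloff) = 0.4·0.6 + 0.8·0.4 = 0.240000 + 0.320000 = 0.560000
Restricting to configurations with poor earnings report present: 0.8·0.4 = 0.320000.
P(poor earnings report | price drop, sector-wide selloff) = 0.320000 / 0.560000 ≈ 0.5714

Pr[poor earnings report | price drop, sector-wide selloff] ≈ 0.5714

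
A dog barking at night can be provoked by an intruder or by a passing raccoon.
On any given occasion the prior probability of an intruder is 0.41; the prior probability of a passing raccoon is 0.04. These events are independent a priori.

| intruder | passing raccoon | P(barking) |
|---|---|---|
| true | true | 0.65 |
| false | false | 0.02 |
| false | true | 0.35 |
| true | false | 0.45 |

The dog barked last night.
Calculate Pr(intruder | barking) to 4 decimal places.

Pr(intruder | barking) ≈ 0.9055

Sum P(barking|·) weighted by the priors over the 4 (intruder, passing raccoon) configurations:
  P(barking) = 0.02*0.59*0.96 + 0.35*0.59*0.04 + 0.45*0.41*0.96 + 0.65*0.41*0.04
        = 0.011328 + 0.008260 + 0.177120 + 0.010660 = 0.207368
Keeping only the intruder-present terms gives 0.187780, so
  P(intruder | barking) = 0.187780 / 0.207368 ≈ 0.9055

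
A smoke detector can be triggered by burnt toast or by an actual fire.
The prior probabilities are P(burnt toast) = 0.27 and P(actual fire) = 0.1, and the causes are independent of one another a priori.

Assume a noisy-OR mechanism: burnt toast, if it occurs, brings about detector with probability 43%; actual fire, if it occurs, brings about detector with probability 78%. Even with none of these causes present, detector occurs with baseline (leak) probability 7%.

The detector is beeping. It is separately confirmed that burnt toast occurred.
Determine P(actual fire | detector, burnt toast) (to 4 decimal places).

P(actual fire | detector, burnt toast) ≈ 0.1728

Under noisy-OR, P(detector | causes) = 1 − (1−0.07)·∏(1−qᵢ) over the active causes.
Weight on actual fire=true, given the evidence: 0.883378*0.1 = 0.088338
Normalizer over all consistent configurations: 0.4699*0.9 + 0.883378*0.1 = 0.511248
P(actual fire | detector, burnt toast) = 0.088338/0.511248 ≈ 0.1728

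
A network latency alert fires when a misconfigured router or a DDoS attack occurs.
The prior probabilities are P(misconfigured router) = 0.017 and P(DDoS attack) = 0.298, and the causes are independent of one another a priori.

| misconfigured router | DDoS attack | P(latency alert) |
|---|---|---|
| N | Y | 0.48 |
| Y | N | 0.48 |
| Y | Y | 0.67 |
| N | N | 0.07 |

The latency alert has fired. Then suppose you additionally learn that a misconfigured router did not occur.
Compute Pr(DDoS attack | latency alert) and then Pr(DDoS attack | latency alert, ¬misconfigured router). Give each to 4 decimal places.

Pr(DDoS attack | latency alert) ≈ 0.7272; Pr(DDoS attack | latency alert, ¬misconfigured router) ≈ 0.7443

Enumerate the 4 (misconfigured router, DDoS attack) configurations and weight by the priors:
  P(latency alert) = 0.07·0.983·0.702 + 0.48·0.983·0.298 + 0.48·0.017·0.702 + 0.67·0.017·0.298
        = 0.048305 + 0.140608 + 0.005728 + 0.003394 = 0.198035
Keeping only the DDoS attack-present terms gives 0.144002, so
  P(DDoS attack | latency alert) = 0.144002 / 0.198035 ≈ 0.7272

Now condition on the additional information:
P(latency alert | ¬misconfigured router) = 0.07×0.702 + 0.48×0.298 = 0.049140 + 0.143040 = 0.192180
Restricting to configurations with DDoS attack present: 0.48×0.298 = 0.143040.
P(DDoS attack | latency alert, ¬misconfigured router) = 0.143040 / 0.192180 ≈ 0.7443
With misconfigured router excluded, DDoS attack must carry more of the explanatory weight for the latency alert.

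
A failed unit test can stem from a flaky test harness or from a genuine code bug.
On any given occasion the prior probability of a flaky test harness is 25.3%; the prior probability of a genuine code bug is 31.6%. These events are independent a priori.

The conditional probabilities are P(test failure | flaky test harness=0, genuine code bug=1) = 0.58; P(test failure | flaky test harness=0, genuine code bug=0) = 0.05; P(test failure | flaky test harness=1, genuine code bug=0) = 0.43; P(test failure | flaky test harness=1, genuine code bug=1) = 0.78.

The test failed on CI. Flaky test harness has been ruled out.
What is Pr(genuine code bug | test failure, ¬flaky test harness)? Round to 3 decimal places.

Pr(genuine code bug | test failure, ¬flaky test harness) ≈ 0.843

Enumerate both values of genuine code bug and weight by the priors:
  P(test failure | ¬flaky test harness) = 0.05×0.684 + 0.58×0.316
        = 0.034200 + 0.183280 = 0.217480
Configurations with genuine code bug contribute 0.183280, so
  P(genuine code bug | test failure, ¬flaky test harness) = 0.183280 / 0.217480 ≈ 0.843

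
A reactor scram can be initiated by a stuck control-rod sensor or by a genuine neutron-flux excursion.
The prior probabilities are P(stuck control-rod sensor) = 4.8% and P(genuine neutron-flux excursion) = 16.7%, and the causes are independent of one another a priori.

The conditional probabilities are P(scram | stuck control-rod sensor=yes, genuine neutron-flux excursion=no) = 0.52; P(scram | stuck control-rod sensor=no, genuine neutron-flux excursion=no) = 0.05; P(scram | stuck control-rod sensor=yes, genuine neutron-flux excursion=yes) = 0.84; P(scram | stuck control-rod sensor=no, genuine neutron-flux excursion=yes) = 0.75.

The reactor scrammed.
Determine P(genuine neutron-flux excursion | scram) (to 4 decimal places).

P(genuine neutron-flux excursion | scram) ≈ 0.6758

By total probability over the 4 (stuck control-rod sensor, genuine neutron-flux excursion) configurations:
  P(scram) = 0.05·0.952·0.833 + 0.75·0.952·0.167 + 0.52·0.048·0.833 + 0.84·0.048·0.167
        = 0.039651 + 0.119238 + 0.020792 + 0.006733 = 0.186414
Keeping only the genuine neutron-flux excursion-present terms gives 0.125971, so
  P(genuine neutron-flux excursion | scram) = 0.125971 / 0.186414 ≈ 0.6758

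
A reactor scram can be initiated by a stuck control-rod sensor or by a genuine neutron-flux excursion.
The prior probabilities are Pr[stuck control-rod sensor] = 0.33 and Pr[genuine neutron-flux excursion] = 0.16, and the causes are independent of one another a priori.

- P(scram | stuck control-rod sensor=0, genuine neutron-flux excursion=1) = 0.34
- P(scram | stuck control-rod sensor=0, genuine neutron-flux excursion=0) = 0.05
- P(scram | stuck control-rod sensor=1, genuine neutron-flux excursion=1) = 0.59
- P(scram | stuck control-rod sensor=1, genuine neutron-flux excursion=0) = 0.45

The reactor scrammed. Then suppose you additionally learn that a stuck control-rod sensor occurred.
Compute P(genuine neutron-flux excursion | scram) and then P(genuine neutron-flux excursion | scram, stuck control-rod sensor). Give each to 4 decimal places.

P(genuine neutron-flux excursion | scram) ≈ 0.3066; P(genuine neutron-flux excursion | scram, stuck control-rod sensor) ≈ 0.1998

For the numerator, keep only genuine neutron-flux excursion=true terms: 0.036448 + 0.031152 = 0.067600
Normalizer over all consistent configurations: 0.05×0.67×0.84 + 0.34×0.67×0.16 + 0.45×0.33×0.84 + 0.59×0.33×0.16 = 0.220480
Posterior = 0.067600 / 0.220480 ≈ 0.3066

Now also conditioning on stuck control-rod sensor=true:
By total probability over both values of genuine neutron-flux excursion:
  P(scram | stuck control-rod sensor) = 0.45·0.84 + 0.59·0.16
        = 0.378000 + 0.094400 = 0.472400
Keeping only the genuine neutron-flux excursion-present terms gives 0.094400, so
  P(genuine neutron-flux excursion | scram, stuck control-rod sensor) = 0.094400 / 0.472400 ≈ 0.1998
— stuck control-rod sensor explains away the evidence for genuine neutron-flux excursion.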